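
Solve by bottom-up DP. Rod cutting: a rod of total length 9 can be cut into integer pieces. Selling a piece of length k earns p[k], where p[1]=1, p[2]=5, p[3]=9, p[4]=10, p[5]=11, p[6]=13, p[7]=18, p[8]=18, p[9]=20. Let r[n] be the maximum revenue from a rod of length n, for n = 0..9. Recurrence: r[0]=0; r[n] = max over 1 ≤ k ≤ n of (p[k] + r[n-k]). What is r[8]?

23

   n    0    1    2    3    4    5    6    7    8    9
r[n]    0    1    5    9   10   14   18   19   23   27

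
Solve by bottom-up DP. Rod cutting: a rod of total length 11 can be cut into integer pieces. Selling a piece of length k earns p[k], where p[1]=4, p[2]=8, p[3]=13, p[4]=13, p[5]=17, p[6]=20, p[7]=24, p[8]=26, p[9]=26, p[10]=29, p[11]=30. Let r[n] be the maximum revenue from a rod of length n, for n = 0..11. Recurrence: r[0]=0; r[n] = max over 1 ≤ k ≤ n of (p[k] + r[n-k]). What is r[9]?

   n    0    1    2    3    4    5    6    7    8    9   10   11
r[n]    0    4    8   13   17   21   26   30   34   39   43   47

39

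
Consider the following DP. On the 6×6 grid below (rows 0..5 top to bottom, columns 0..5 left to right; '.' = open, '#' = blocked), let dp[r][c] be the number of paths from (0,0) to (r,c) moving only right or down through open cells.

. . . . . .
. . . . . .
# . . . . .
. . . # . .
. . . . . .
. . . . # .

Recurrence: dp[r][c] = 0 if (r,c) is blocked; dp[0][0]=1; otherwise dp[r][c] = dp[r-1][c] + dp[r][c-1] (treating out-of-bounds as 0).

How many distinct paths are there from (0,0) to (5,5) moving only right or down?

r\c   0   1   2   3   4   5
  0   1   1   1   1   1   1
  1   1   2   3   4   5   6
  2   0   2   5   9  14  20
  3   0   2   7   0  14  34
  4   0   2   9   9  23  57
  5   0   2  11  20   0  57

57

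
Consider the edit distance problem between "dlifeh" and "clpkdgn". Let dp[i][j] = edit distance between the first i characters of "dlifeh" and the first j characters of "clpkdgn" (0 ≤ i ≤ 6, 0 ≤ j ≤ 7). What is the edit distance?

6

   ''  c  l  p  k  d  g  n
''  0  1  2  3  4  5  6  7
 d  1  1  2  3  4  4  5  6
 l  2  2  1  2  3  4  5  6
 i  3  3  2  2  3  4  5  6
 f  4  4  3  3  3  4  5  6
 e  5  5  4  4  4  4  5  6
 h  6  6  5  5  5  5  5  6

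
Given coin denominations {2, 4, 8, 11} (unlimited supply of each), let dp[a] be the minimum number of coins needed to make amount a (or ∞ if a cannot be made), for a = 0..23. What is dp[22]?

 a  0  1  2  3  4  5  6  7  8  9 10 11 12 13 14 15 16 17 18 19 20 21 22 23
dp  0  -  1  -  1  -  2  -  1  -  2  1  2  2  3  2  2  3  3  2  3  3  2  3
(- denotes ∞ / unreachable)

2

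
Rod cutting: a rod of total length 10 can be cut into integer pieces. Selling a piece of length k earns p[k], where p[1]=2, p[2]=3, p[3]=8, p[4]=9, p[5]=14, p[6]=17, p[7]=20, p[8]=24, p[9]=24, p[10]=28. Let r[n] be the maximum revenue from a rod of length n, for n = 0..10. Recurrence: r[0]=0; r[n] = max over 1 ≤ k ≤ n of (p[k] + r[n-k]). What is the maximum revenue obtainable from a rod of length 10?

   n    0    1    2    3    4    5    6    7    8    9   10
r[n]    0    2    4    8   10   14   17   20   24   26   28

28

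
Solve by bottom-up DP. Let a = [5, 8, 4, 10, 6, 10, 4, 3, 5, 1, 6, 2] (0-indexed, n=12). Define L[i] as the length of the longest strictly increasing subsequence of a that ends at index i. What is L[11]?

   i    0    1    2    3    4    5    6    7    8    9   10   11
a[i]    5    8    4   10    6   10    4    3    5    1    6    2
L[i]    1    2    1    3    2    3    1    1    2    1    3    2

2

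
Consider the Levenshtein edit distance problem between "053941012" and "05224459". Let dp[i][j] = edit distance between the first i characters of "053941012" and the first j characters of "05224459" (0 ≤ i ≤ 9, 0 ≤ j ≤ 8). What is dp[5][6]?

3

   ''  0  5  2  2  4  4  5  9
''  0  1  2  3  4  5  6  7  8
 0  1  0  1  2  3  4  5  6  7
 5  2  1  0  1  2  3  4  5  6
 3  3  2  1  1  2  3  4  5  6
 9  4  3  2  2  2  3  4  5  5
 4  5  4  3  3  3  2  3  4  5
 1  6  5  4  4  4  3  3  4  5
 0  7  6  5  5  5  4  4  4  5
 1  8  7  6  6  6  5  5  5  5
 2  9  8  7  6  6  6  6  6  6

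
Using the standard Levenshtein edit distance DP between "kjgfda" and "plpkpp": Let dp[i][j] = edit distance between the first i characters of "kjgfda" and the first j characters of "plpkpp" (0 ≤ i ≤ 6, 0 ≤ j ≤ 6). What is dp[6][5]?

   ''  p  l  p  k  p  p
''  0  1  2  3  4  5  6
 k  1  1  2  3  3  4  5
 j  2  2  2  3  4  4  5
 g  3  3  3  3  4  5  5
 f  4  4  4  4  4  5  6
 d  5  5  5  5  5  5  6
 a  6  6  6  6  6  6  6

6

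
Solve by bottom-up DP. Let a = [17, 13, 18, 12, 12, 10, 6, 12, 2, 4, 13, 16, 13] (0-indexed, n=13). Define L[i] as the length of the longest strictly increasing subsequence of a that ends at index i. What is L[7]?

2

   i    0    1    2    3    4    5    6    7    8    9   10   11   12
a[i]   17   13   18   12   12   10    6   12    2    4   13   16   13
L[i]    1    1    2    1    1    1    1    2    1    2    3    4    3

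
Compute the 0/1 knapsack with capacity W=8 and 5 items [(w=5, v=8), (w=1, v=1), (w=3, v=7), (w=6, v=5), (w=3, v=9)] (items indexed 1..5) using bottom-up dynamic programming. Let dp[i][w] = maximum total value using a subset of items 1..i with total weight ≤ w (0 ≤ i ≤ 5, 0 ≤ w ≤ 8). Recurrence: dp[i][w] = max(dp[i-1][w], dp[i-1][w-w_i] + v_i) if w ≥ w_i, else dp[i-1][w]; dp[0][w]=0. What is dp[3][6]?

9

i\w   0   1   2   3   4   5   6   7   8
  0   0   0   0   0   0   0   0   0   0
  1   0   0   0   0   0   8   8   8   8
  2   0   1   1   1   1   8   9   9   9
  3   0   1   1   7   8   8   9   9  15
  4   0   1   1   7   8   8   9   9  15
  5   0   1   1   9  10  10  16  17  17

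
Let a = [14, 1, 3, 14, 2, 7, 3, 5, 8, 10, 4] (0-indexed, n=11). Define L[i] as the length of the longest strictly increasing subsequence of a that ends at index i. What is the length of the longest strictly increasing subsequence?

6

   i    0    1    2    3    4    5    6    7    8    9   10
a[i]   14    1    3   14    2    7    3    5    8   10    4
L[i]    1    1    2    3    2    3    3    4    5    6    4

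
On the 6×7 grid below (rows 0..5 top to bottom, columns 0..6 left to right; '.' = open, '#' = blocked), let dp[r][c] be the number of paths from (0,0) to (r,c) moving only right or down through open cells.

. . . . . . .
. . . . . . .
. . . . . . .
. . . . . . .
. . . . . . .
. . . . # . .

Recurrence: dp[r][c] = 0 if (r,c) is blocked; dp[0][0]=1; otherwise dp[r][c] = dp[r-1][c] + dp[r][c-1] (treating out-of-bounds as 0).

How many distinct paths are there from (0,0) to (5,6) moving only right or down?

r\c   0   1   2   3   4   5   6
  0   1   1   1   1   1   1   1
  1   1   2   3   4   5   6   7
  2   1   3   6  10  15  21  28
  3   1   4  10  20  35  56  84
  4   1   5  15  35  70 126 210
  5   1   6  21  56   0 126 336

336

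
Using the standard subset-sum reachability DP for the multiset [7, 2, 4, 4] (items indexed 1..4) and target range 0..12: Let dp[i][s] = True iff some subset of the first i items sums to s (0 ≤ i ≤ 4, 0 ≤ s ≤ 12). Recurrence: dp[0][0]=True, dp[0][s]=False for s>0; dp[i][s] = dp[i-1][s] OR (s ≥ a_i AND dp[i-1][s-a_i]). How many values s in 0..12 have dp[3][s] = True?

7

i\s   0   1   2   3   4   5   6   7   8   9  10  11  12
  0   T   F   F   F   F   F   F   F   F   F   F   F   F
  1   T   F   F   F   F   F   F   T   F   F   F   F   F
  2   T   F   T   F   F   F   F   T   F   T   F   F   F
  3   T   F   T   F   T   F   T   T   F   T   F   T   F
  4   T   F   T   F   T   F   T   T   T   T   T   T   F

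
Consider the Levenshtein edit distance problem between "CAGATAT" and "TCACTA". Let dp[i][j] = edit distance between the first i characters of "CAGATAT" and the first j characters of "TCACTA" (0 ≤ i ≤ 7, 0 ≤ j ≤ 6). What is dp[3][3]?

   ''  T  C  A  C  T  A
''  0  1  2  3  4  5  6
 C  1  1  1  2  3  4  5
 A  2  2  2  1  2  3  4
 G  3  3  3  2  2  3  4
 A  4  4  4  3  3  3  3
 T  5  4  5  4  4  3  4
 A  6  5  5  5  5  4  3
 T  7  6  6  6  6  5  4

2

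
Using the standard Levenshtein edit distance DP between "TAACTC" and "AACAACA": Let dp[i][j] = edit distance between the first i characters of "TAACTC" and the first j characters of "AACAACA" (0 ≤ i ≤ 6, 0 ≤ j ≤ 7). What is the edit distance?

4

   ''  A  A  C  A  A  C  A
''  0  1  2  3  4  5  6  7
 T  1  1  2  3  4  5  6  7
 A  2  1  1  2  3  4  5  6
 A  3  2  1  2  2  3  4  5
 C  4  3  2  1  2  3  3  4
 T  5  4  3  2  2  3  4  4
 C  6  5  4  3  3  3  3  4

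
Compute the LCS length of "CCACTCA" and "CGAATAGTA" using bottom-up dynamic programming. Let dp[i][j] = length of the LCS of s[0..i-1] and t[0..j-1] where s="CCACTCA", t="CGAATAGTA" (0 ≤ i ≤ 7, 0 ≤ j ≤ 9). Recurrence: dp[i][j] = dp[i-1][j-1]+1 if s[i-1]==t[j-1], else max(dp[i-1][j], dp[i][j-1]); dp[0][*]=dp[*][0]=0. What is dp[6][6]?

   ''  C  G  A  A  T  A  G  T  A
''  0  0  0  0  0  0  0  0  0  0
 C  0  1  1  1  1  1  1  1  1  1
 C  0  1  1  1  1  1  1  1  1  1
 A  0  1  1  2  2  2  2  2  2  2
 C  0  1  1  2  2  2  2  2  2  2
 T  0  1  1  2  2  3  3  3  3  3
 C  0  1  1  2  2  3  3  3  3  3
 A  0  1  1  2  3  3  4  4  4  4

3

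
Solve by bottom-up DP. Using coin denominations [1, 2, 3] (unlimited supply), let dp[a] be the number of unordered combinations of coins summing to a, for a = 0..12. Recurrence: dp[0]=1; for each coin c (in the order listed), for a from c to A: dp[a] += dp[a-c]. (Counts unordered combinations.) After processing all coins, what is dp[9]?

12

after  coin     0     1     2     3     4     5     6     7     8     9    10    11    12
          1     1     1     1     1     1     1     1     1     1     1     1     1     1
          2     1     1     2     2     3     3     4     4     5     5     6     6     7
          3     1     1     2     3     4     5     7     8    10    12    14    16    19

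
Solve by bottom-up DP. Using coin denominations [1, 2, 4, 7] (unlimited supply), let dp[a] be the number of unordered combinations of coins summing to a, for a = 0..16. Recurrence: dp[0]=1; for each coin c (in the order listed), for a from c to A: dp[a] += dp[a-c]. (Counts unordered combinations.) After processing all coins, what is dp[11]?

after  coin     0     1     2     3     4     5     6     7     8     9    10    11    12    13    14    15    16
          1     1     1     1     1     1     1     1     1     1     1     1     1     1     1     1     1     1
          2     1     1     2     2     3     3     4     4     5     5     6     6     7     7     8     8     9
          4     1     1     2     2     4     4     6     6     9     9    12    12    16    16    20    20    25
          7     1     1     2     2     4     4     6     7    10    11    14    16    20    22    27    30    36

16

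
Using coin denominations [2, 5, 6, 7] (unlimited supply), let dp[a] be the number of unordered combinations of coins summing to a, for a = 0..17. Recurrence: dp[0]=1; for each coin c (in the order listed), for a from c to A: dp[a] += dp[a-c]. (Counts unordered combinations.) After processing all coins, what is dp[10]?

3

after  coin     0     1     2     3     4     5     6     7     8     9    10    11    12    13    14    15    16    17
          2     1     0     1     0     1     0     1     0     1     0     1     0     1     0     1     0     1     0
          5     1     0     1     0     1     1     1     1     1     1     2     1     2     1     2     2     2     2
          6     1     0     1     0     1     1     2     1     2     1     3     2     4     2     4     3     5     4
          7     1     0     1     0     1     1     2     2     2     2     3     3     5     4     6     5     7     7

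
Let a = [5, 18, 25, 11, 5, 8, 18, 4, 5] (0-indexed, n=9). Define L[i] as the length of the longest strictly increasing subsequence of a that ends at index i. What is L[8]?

2

   i    0    1    2    3    4    5    6    7    8
a[i]    5   18   25   11    5    8   18    4    5
L[i]    1    2    3    2    1    2    3    1    2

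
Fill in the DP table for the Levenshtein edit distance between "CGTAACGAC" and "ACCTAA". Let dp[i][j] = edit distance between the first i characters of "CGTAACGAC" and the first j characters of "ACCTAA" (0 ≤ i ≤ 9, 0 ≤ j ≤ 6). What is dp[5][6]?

2

   ''  A  C  C  T  A  A
''  0  1  2  3  4  5  6
 C  1  1  1  2  3  4  5
 G  2  2  2  2  3  4  5
 T  3  3  3  3  2  3  4
 A  4  3  4  4  3  2  3
 A  5  4  4  5  4  3  2
 C  6  5  4  4  5  4  3
 G  7  6  5  5  5  5  4
 A  8  7  6  6  6  5  5
 C  9  8  7  6  7  6  6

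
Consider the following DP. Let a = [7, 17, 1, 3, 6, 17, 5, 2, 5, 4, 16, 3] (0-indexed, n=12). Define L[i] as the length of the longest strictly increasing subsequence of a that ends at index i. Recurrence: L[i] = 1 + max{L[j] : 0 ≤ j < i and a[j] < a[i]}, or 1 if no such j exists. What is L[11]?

   i    0    1    2    3    4    5    6    7    8    9   10   11
a[i]    7   17    1    3    6   17    5    2    5    4   16    3
L[i]    1    2    1    2    3    4    3    2    3    3    4    3

3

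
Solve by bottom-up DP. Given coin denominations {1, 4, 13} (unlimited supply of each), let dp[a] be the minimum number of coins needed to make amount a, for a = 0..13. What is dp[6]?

3

 a  0  1  2  3  4  5  6  7  8  9 10 11 12 13
dp  0  1  2  3  1  2  3  4  2  3  4  5  3  1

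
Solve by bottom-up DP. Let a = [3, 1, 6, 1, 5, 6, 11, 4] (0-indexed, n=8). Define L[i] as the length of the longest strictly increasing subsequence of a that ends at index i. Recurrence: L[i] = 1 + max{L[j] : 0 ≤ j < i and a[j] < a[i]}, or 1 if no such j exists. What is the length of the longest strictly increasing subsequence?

4

   i    0    1    2    3    4    5    6    7
a[i]    3    1    6    1    5    6   11    4
L[i]    1    1    2    1    2    3    4    2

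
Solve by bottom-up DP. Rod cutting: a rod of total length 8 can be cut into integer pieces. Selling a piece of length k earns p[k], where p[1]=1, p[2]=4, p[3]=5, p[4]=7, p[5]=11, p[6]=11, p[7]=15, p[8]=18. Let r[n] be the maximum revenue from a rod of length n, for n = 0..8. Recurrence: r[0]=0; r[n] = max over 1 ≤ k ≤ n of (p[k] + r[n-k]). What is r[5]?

   n    0    1    2    3    4    5    6    7    8
r[n]    0    1    4    5    8   11   12   15   18

11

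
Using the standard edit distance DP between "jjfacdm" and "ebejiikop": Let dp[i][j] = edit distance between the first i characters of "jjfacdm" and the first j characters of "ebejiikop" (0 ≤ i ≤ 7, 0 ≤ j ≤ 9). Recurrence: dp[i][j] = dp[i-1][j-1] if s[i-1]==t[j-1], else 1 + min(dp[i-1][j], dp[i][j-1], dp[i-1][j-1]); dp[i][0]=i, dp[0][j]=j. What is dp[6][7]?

7

   ''  e  b  e  j  i  i  k  o  p
''  0  1  2  3  4  5  6  7  8  9
 j  1  1  2  3  3  4  5  6  7  8
 j  2  2  2  3  3  4  5  6  7  8
 f  3  3  3  3  4  4  5  6  7  8
 a  4  4  4  4  4  5  5  6  7  8
 c  5  5  5  5  5  5  6  6  7  8
 d  6  6  6  6  6  6  6  7  7  8
 m  7  7  7  7  7  7  7  7  8  8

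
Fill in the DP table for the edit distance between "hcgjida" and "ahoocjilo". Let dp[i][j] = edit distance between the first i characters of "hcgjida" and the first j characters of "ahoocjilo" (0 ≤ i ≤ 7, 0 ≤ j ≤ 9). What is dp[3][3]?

   ''  a  h  o  o  c  j  i  l  o
''  0  1  2  3  4  5  6  7  8  9
 h  1  1  1  2  3  4  5  6  7  8
 c  2  2  2  2  3  3  4  5  6  7
 g  3  3  3  3  3  4  4  5  6  7
 j  4  4  4  4  4  4  4  5  6  7
 i  5  5  5  5  5  5  5  4  5  6
 d  6  6  6  6  6  6  6  5  5  6
 a  7  6  7  7  7  7  7  6  6  6

3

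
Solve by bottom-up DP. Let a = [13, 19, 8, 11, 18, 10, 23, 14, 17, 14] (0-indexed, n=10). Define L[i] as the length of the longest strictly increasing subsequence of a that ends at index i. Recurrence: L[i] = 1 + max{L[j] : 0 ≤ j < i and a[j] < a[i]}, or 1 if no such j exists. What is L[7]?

   i    0    1    2    3    4    5    6    7    8    9
a[i]   13   19    8   11   18   10   23   14   17   14
L[i]    1    2    1    2    3    2    4    3    4    3

3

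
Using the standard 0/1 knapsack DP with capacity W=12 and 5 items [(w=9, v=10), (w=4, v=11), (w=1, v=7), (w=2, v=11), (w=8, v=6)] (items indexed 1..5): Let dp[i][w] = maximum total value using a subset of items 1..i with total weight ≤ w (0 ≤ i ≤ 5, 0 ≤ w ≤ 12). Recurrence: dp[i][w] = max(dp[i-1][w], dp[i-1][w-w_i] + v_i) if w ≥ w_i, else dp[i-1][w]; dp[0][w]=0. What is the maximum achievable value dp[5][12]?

i\w   0   1   2   3   4   5   6   7   8   9  10  11  12
  0   0   0   0   0   0   0   0   0   0   0   0   0   0
  1   0   0   0   0   0   0   0   0   0  10  10  10  10
  2   0   0   0   0  11  11  11  11  11  11  11  11  11
  3   0   7   7   7  11  18  18  18  18  18  18  18  18
  4   0   7  11  18  18  18  22  29  29  29  29  29  29
  5   0   7  11  18  18  18  22  29  29  29  29  29  29

29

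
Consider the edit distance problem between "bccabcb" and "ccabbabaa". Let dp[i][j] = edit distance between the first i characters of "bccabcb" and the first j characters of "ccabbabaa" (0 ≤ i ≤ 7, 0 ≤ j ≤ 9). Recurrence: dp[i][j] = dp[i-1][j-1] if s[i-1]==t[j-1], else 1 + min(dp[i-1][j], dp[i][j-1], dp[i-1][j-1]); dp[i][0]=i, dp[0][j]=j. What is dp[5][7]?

4

   ''  c  c  a  b  b  a  b  a  a
''  0  1  2  3  4  5  6  7  8  9
 b  1  1  2  3  3  4  5  6  7  8
 c  2  1  1  2  3  4  5  6  7  8
 c  3  2  1  2  3  4  5  6  7  8
 a  4  3  2  1  2  3  4  5  6  7
 b  5  4  3  2  1  2  3  4  5  6
 c  6  5  4  3  2  2  3  4  5  6
 b  7  6  5  4  3  2  3  3  4  5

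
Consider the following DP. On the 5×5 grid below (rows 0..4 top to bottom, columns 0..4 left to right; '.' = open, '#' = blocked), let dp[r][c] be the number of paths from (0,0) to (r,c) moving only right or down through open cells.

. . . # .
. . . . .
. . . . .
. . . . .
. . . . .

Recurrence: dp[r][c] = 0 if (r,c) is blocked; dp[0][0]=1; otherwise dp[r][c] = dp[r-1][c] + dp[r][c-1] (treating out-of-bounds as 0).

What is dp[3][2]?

10

r\c   0   1   2   3   4
  0   1   1   1   0   0
  1   1   2   3   3   3
  2   1   3   6   9  12
  3   1   4  10  19  31
  4   1   5  15  34  65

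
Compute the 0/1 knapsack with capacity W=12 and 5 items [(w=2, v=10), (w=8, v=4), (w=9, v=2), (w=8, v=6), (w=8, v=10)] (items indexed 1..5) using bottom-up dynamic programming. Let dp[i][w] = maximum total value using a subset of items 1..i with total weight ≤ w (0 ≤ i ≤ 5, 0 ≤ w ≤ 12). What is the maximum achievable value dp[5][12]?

20

i\w   0   1   2   3   4   5   6   7   8   9  10  11  12
  0   0   0   0   0   0   0   0   0   0   0   0   0   0
  1   0   0  10  10  10  10  10  10  10  10  10  10  10
  2   0   0  10  10  10  10  10  10  10  10  14  14  14
  3   0   0  10  10  10  10  10  10  10  10  14  14  14
  4   0   0  10  10  10  10  10  10  10  10  16  16  16
  5   0   0  10  10  10  10  10  10  10  10  20  20  20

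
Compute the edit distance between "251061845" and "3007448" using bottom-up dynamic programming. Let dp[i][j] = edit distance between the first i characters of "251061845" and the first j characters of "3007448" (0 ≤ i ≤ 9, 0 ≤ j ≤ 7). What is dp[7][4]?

   ''  3  0  0  7  4  4  8
''  0  1  2  3  4  5  6  7
 2  1  1  2  3  4  5  6  7
 5  2  2  2  3  4  5  6  7
 1  3  3  3  3  4  5  6  7
 0  4  4  3  3  4  5  6  7
 6  5  5  4  4  4  5  6  7
 1  6  6  5  5  5  5  6  7
 8  7  7  6  6  6  6  6  6
 4  8  8  7  7  7  6  6  7
 5  9  9  8  8  8  7  7  7

6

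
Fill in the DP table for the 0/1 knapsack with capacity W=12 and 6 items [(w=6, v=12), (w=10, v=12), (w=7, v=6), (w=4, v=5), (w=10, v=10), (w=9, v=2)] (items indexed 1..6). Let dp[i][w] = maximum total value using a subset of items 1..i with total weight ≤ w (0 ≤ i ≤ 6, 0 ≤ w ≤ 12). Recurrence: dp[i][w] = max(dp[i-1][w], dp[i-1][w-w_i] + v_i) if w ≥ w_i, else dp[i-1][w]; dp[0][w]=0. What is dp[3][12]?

12

i\w   0   1   2   3   4   5   6   7   8   9  10  11  12
  0   0   0   0   0   0   0   0   0   0   0   0   0   0
  1   0   0   0   0   0   0  12  12  12  12  12  12  12
  2   0   0   0   0   0   0  12  12  12  12  12  12  12
  3   0   0   0   0   0   0  12  12  12  12  12  12  12
  4   0   0   0   0   5   5  12  12  12  12  17  17  17
  5   0   0   0   0   5   5  12  12  12  12  17  17  17
  6   0   0   0   0   5   5  12  12  12  12  17  17  17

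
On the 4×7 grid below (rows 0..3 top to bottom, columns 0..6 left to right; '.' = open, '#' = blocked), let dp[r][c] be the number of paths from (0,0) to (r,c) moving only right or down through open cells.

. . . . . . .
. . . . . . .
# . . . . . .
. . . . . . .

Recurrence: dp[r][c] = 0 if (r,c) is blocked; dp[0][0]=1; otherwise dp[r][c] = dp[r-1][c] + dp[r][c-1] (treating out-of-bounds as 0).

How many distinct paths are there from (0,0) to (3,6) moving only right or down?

77

r\c   0   1   2   3   4   5   6
  0   1   1   1   1   1   1   1
  1   1   2   3   4   5   6   7
  2   0   2   5   9  14  20  27
  3   0   2   7  16  30  50  77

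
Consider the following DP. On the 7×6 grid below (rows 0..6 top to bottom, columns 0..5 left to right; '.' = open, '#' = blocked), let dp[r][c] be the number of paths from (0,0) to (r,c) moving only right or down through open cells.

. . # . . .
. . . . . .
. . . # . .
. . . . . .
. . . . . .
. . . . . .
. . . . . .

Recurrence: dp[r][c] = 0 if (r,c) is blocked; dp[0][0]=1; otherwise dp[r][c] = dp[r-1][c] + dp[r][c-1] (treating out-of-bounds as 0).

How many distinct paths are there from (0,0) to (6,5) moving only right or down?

r\c   0   1   2   3   4   5
  0   1   1   0   0   0   0
  1   1   2   2   2   2   2
  2   1   3   5   0   2   4
  3   1   4   9   9  11  15
  4   1   5  14  23  34  49
  5   1   6  20  43  77 126
  6   1   7  27  70 147 273

273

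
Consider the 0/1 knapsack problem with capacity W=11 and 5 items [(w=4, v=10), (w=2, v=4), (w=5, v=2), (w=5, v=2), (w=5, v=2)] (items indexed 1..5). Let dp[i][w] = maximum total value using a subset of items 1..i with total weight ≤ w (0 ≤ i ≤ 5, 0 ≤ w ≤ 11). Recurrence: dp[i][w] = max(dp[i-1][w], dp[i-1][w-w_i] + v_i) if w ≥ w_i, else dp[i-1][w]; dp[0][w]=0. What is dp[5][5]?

10

i\w   0   1   2   3   4   5   6   7   8   9  10  11
  0   0   0   0   0   0   0   0   0   0   0   0   0
  1   0   0   0   0  10  10  10  10  10  10  10  10
  2   0   0   4   4  10  10  14  14  14  14  14  14
  3   0   0   4   4  10  10  14  14  14  14  14  16
  4   0   0   4   4  10  10  14  14  14  14  14  16
  5   0   0   4   4  10  10  14  14  14  14  14  16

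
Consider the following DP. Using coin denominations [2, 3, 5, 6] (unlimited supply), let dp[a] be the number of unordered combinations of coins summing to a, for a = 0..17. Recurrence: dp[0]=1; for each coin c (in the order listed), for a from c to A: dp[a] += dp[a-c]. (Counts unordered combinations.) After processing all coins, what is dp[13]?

after  coin     0     1     2     3     4     5     6     7     8     9    10    11    12    13    14    15    16    17
          2     1     0     1     0     1     0     1     0     1     0     1     0     1     0     1     0     1     0
          3     1     0     1     1     1     1     2     1     2     2     2     2     3     2     3     3     3     3
          5     1     0     1     1     1     2     2     2     3     3     4     4     5     5     6     7     7     8
          6     1     0     1     1     1     2     3     2     4     4     5     6     8     7    10    11    12    14

7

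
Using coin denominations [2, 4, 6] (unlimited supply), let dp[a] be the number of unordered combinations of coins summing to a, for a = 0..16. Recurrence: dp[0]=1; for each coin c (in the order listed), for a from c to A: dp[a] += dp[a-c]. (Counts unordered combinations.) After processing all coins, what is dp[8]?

4

after  coin     0     1     2     3     4     5     6     7     8     9    10    11    12    13    14    15    16
          2     1     0     1     0     1     0     1     0     1     0     1     0     1     0     1     0     1
          4     1     0     1     0     2     0     2     0     3     0     3     0     4     0     4     0     5
          6     1     0     1     0     2     0     3     0     4     0     5     0     7     0     8     0    10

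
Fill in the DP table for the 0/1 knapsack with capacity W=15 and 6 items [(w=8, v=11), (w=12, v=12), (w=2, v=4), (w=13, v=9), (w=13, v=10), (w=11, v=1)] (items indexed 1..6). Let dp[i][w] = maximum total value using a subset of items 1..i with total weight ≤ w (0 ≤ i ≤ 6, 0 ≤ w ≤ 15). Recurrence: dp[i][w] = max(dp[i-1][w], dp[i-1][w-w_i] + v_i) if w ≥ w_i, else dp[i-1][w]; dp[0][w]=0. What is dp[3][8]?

i\w   0   1   2   3   4   5   6   7   8   9  10  11  12  13  14  15
  0   0   0   0   0   0   0   0   0   0   0   0   0   0   0   0   0
  1   0   0   0   0   0   0   0   0  11  11  11  11  11  11  11  11
  2   0   0   0   0   0   0   0   0  11  11  11  11  12  12  12  12
  3   0   0   4   4   4   4   4   4  11  11  15  15  15  15  16  16
  4   0   0   4   4   4   4   4   4  11  11  15  15  15  15  16  16
  5   0   0   4   4   4   4   4   4  11  11  15  15  15  15  16  16
  6   0   0   4   4   4   4   4   4  11  11  15  15  15  15  16  16

11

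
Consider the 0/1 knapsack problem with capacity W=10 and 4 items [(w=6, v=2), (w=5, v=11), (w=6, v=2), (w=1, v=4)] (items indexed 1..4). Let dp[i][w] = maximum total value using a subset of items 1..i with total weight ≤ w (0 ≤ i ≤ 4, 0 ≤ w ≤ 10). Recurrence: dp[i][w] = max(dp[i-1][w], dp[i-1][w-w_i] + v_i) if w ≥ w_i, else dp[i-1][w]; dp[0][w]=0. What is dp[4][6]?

i\w   0   1   2   3   4   5   6   7   8   9  10
  0   0   0   0   0   0   0   0   0   0   0   0
  1   0   0   0   0   0   0   2   2   2   2   2
  2   0   0   0   0   0  11  11  11  11  11  11
  3   0   0   0   0   0  11  11  11  11  11  11
  4   0   4   4   4   4  11  15  15  15  15  15

15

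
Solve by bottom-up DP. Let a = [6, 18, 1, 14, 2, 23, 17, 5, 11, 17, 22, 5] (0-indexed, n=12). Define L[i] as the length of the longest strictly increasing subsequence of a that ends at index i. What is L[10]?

6

   i    0    1    2    3    4    5    6    7    8    9   10   11
a[i]    6   18    1   14    2   23   17    5   11   17   22    5
L[i]    1    2    1    2    2    3    3    3    4    5    6    3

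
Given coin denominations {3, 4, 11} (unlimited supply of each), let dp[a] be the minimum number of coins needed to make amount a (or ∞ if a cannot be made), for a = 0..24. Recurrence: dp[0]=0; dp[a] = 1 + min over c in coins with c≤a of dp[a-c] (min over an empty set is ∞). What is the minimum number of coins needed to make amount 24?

 a  0  1  2  3  4  5  6  7  8  9 10 11 12 13 14 15 16 17 18 19 20 21 22 23 24
dp  0  -  -  1  1  -  2  2  2  3  3  1  3  4  2  2  4  3  3  3  4  4  2  4  5
(- denotes ∞ / unreachable)

5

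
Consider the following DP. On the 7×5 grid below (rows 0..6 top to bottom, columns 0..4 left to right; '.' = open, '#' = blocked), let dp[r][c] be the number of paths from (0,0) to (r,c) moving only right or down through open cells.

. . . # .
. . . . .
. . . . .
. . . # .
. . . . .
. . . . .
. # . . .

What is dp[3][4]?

r\c   0   1   2   3   4
  0   1   1   1   0   0
  1   1   2   3   3   3
  2   1   3   6   9  12
  3   1   4  10   0  12
  4   1   5  15  15  27
  5   1   6  21  36  63
  6   1   0  21  57 120

12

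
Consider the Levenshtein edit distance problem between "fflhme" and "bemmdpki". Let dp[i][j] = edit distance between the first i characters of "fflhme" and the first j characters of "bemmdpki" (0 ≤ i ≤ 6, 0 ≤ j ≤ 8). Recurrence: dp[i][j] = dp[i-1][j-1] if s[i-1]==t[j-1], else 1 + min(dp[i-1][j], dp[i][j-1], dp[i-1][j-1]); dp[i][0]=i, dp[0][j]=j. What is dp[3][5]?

   ''  b  e  m  m  d  p  k  i
''  0  1  2  3  4  5  6  7  8
 f  1  1  2  3  4  5  6  7  8
 f  2  2  2  3  4  5  6  7  8
 l  3  3  3  3  4  5  6  7  8
 h  4  4  4  4  4  5  6  7  8
 m  5  5  5  4  4  5  6  7  8
 e  6  6  5  5  5  5  6  7  8

5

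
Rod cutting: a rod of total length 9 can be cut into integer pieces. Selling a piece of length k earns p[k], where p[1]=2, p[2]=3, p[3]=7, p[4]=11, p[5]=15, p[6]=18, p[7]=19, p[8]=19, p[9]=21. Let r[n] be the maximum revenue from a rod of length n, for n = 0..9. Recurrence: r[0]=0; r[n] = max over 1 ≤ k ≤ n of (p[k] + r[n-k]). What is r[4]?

   n    0    1    2    3    4    5    6    7    8    9
r[n]    0    2    4    7   11   15   18   20   22   26

11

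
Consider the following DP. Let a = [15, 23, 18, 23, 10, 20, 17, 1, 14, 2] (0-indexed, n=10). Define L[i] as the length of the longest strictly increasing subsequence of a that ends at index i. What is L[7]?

   i    0    1    2    3    4    5    6    7    8    9
a[i]   15   23   18   23   10   20   17    1   14    2
L[i]    1    2    2    3    1    3    2    1    2    2

1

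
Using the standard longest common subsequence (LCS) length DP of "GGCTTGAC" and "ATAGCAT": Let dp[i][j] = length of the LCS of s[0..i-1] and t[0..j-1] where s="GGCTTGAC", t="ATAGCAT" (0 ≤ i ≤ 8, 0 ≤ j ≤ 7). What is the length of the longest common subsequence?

3

   ''  A  T  A  G  C  A  T
''  0  0  0  0  0  0  0  0
 G  0  0  0  0  1  1  1  1
 G  0  0  0  0  1  1  1  1
 C  0  0  0  0  1  2  2  2
 T  0  0  1  1  1  2  2  3
 T  0  0  1  1  1  2  2  3
 G  0  0  1  1  2  2  2  3
 A  0  1  1  2  2  2  3  3
 C  0  1  1  2  2  3  3  3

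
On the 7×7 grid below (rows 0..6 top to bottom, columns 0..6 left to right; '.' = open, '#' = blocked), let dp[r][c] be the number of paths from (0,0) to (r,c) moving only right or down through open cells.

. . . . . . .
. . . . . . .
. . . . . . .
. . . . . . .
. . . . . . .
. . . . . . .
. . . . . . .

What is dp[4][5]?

r\c   0   1   2   3   4   5   6
  0   1   1   1   1   1   1   1
  1   1   2   3   4   5   6   7
  2   1   3   6  10  15  21  28
  3   1   4  10  20  35  56  84
  4   1   5  15  35  70 126 210
  5   1   6  21  56 126 252 462
  6   1   7  28  84 210 462 924

126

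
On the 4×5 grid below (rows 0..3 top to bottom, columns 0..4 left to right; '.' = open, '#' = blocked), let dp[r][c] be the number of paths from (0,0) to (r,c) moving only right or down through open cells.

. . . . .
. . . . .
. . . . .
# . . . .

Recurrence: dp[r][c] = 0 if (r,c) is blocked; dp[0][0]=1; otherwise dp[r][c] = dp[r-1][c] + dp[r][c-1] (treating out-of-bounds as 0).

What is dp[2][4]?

r\c   0   1   2   3   4
  0   1   1   1   1   1
  1   1   2   3   4   5
  2   1   3   6  10  15
  3   0   3   9  19  34

15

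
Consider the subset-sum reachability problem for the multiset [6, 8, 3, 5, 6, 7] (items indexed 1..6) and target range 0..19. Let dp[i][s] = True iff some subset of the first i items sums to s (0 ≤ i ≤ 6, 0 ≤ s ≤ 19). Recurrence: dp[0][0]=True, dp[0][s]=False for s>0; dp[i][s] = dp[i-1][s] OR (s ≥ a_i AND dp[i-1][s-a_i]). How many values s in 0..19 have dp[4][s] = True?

i\s   0   1   2   3   4   5   6   7   8   9  10  11  12  13  14  15  16  17  18  19
  0   T   F   F   F   F   F   F   F   F   F   F   F   F   F   F   F   F   F   F   F
  1   T   F   F   F   F   F   T   F   F   F   F   F   F   F   F   F   F   F   F   F
  2   T   F   F   F   F   F   T   F   T   F   F   F   F   F   T   F   F   F   F   F
  3   T   F   F   T   F   F   T   F   T   T   F   T   F   F   T   F   F   T   F   F
  4   T   F   F   T   F   T   T   F   T   T   F   T   F   T   T   F   T   T   F   T
  5   T   F   F   T   F   T   T   F   T   T   F   T   T   T   T   T   T   T   F   T
  6   T   F   F   T   F   T   T   T   T   T   T   T   T   T   T   T   T   T   T   T

12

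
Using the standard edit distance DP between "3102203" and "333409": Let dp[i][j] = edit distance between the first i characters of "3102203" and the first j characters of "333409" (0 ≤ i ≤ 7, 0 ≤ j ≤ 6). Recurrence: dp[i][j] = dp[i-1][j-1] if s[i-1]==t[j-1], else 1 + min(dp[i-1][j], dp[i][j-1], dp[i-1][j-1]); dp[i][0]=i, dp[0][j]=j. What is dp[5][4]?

4

   ''  3  3  3  4  0  9
''  0  1  2  3  4  5  6
 3  1  0  1  2  3  4  5
 1  2  1  1  2  3  4  5
 0  3  2  2  2  3  3  4
 2  4  3  3  3  3  4  4
 2  5  4  4  4  4  4  5
 0  6  5  5  5  5  4  5
 3  7  6  5  5  6  5  5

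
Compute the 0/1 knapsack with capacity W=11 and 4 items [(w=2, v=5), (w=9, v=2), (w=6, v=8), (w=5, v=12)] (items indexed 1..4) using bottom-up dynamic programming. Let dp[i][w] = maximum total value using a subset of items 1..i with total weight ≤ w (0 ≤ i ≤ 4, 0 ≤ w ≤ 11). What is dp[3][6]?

8

i\w   0   1   2   3   4   5   6   7   8   9  10  11
  0   0   0   0   0   0   0   0   0   0   0   0   0
  1   0   0   5   5   5   5   5   5   5   5   5   5
  2   0   0   5   5   5   5   5   5   5   5   5   7
  3   0   0   5   5   5   5   8   8  13  13  13  13
  4   0   0   5   5   5  12  12  17  17  17  17  20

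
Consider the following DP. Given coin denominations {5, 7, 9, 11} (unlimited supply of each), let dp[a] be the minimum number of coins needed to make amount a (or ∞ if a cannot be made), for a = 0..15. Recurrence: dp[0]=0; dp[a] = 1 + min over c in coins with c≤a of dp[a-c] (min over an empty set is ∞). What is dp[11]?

1

 a  0  1  2  3  4  5  6  7  8  9 10 11 12 13 14 15
dp  0  -  -  -  -  1  -  1  -  1  2  1  2  -  2  3
(- denotes ∞ / unreachable)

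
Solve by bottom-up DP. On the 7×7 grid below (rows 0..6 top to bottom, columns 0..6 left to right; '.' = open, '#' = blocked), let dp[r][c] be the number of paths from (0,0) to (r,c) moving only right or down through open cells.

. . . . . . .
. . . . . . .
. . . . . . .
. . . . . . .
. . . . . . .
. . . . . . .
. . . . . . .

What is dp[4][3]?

35

r\c   0   1   2   3   4   5   6
  0   1   1   1   1   1   1   1
  1   1   2   3   4   5   6   7
  2   1   3   6  10  15  21  28
  3   1   4  10  20  35  56  84
  4   1   5  15  35  70 126 210
  5   1   6  21  56 126 252 462
  6   1   7  28  84 210 462 924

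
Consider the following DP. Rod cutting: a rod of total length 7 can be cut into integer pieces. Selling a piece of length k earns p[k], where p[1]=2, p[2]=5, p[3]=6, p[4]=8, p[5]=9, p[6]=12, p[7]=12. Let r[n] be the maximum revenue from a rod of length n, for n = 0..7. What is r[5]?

12

   n    0    1    2    3    4    5    6    7
r[n]    0    2    5    7   10   12   15   17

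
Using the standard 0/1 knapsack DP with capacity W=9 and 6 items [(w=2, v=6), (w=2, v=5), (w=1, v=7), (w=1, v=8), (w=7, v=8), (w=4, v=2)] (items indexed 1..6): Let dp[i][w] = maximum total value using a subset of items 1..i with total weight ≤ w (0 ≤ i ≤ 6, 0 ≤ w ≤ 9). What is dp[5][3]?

15

i\w   0   1   2   3   4   5   6   7   8   9
  0   0   0   0   0   0   0   0   0   0   0
  1   0   0   6   6   6   6   6   6   6   6
  2   0   0   6   6  11  11  11  11  11  11
  3   0   7   7  13  13  18  18  18  18  18
  4   0   8  15  15  21  21  26  26  26  26
  5   0   8  15  15  21  21  26  26  26  26
  6   0   8  15  15  21  21  26  26  26  26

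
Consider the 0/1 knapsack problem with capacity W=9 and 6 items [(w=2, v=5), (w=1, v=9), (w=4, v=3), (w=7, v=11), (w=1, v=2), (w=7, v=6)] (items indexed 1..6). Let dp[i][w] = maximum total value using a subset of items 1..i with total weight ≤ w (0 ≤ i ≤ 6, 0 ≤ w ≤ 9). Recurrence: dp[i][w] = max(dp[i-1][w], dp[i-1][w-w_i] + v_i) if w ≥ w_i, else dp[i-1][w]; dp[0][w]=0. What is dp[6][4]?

i\w   0   1   2   3   4   5   6   7   8   9
  0   0   0   0   0   0   0   0   0   0   0
  1   0   0   5   5   5   5   5   5   5   5
  2   0   9   9  14  14  14  14  14  14  14
  3   0   9   9  14  14  14  14  17  17  17
  4   0   9   9  14  14  14  14  17  20  20
  5   0   9  11  14  16  16  16  17  20  22
  6   0   9  11  14  16  16  16  17  20  22

16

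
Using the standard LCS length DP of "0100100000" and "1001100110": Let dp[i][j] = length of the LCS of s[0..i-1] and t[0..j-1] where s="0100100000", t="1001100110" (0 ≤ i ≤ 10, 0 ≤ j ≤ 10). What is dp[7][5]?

   ''  1  0  0  1  1  0  0  1  1  0
''  0  0  0  0  0  0  0  0  0  0  0
 0  0  0  1  1  1  1  1  1  1  1  1
 1  0  1  1  1  2  2  2  2  2  2  2
 0  0  1  2  2  2  2  3  3  3  3  3
 0  0  1  2  3  3  3  3  4  4  4  4
 1  0  1  2  3  4  4  4  4  5  5  5
 0  0  1  2  3  4  4  5  5  5  5  6
 0  0  1  2  3  4  4  5  6  6  6  6
 0  0  1  2  3  4  4  5  6  6  6  7
 0  0  1  2  3  4  4  5  6  6  6  7
 0  0  1  2  3  4  4  5  6  6  6  7

4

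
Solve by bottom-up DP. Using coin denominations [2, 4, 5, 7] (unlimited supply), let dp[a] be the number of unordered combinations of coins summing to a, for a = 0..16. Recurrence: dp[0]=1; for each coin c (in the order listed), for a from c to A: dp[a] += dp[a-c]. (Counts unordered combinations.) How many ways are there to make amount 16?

after  coin     0     1     2     3     4     5     6     7     8     9    10    11    12    13    14    15    16
          2     1     0     1     0     1     0     1     0     1     0     1     0     1     0     1     0     1
          4     1     0     1     0     2     0     2     0     3     0     3     0     4     0     4     0     5
          5     1     0     1     0     2     1     2     1     3     2     4     2     5     3     6     4     7
          7     1     0     1     0     2     1     2     2     3     3     4     4     6     5     8     7    10

10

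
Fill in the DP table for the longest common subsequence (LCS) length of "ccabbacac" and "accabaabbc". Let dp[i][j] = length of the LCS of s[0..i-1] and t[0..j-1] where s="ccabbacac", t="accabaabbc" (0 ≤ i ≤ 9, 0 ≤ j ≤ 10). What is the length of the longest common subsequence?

7

   ''  a  c  c  a  b  a  a  b  b  c
''  0  0  0  0  0  0  0  0  0  0  0
 c  0  0  1  1  1  1  1  1  1  1  1
 c  0  0  1  2  2  2  2  2  2  2  2
 a  0  1  1  2  3  3  3  3  3  3  3
 b  0  1  1  2  3  4  4  4  4  4  4
 b  0  1  1  2  3  4  4  4  5  5  5
 a  0  1  1  2  3  4  5  5  5  5  5
 c  0  1  2  2  3  4  5  5  5  5  6
 a  0  1  2  2  3  4  5  6  6  6  6
 c  0  1  2  3  3  4  5  6  6  6  7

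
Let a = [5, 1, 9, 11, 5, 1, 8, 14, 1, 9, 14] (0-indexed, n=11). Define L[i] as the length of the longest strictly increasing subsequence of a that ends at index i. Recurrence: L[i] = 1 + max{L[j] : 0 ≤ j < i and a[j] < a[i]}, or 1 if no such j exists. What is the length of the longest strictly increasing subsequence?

5

   i    0    1    2    3    4    5    6    7    8    9   10
a[i]    5    1    9   11    5    1    8   14    1    9   14
L[i]    1    1    2    3    2    1    3    4    1    4    5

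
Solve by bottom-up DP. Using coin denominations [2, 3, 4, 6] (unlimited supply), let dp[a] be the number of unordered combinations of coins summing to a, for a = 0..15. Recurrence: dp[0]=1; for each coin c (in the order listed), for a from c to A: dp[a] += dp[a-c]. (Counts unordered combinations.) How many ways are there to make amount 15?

11

after  coin     0     1     2     3     4     5     6     7     8     9    10    11    12    13    14    15
          2     1     0     1     0     1     0     1     0     1     0     1     0     1     0     1     0
          3     1     0     1     1     1     1     2     1     2     2     2     2     3     2     3     3
          4     1     0     1     1     2     1     3     2     4     3     5     4     7     5     8     7
          6     1     0     1     1     2     1     4     2     5     4     7     5    11     7    13    11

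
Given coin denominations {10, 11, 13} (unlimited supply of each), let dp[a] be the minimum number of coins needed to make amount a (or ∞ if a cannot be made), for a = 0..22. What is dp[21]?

 a  0  1  2  3  4  5  6  7  8  9 10 11 12 13 14 15 16 17 18 19 20 21 22
dp  0  -  -  -  -  -  -  -  -  -  1  1  -  1  -  -  -  -  -  -  2  2  2
(- denotes ∞ / unreachable)

2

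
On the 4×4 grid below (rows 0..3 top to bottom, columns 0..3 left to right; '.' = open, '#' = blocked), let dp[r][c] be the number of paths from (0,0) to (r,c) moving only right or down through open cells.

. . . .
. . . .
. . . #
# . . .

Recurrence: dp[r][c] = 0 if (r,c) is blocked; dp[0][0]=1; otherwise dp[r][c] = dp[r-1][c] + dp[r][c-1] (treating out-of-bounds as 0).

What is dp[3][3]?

9

r\c   0   1   2   3
  0   1   1   1   1
  1   1   2   3   4
  2   1   3   6   0
  3   0   3   9   9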